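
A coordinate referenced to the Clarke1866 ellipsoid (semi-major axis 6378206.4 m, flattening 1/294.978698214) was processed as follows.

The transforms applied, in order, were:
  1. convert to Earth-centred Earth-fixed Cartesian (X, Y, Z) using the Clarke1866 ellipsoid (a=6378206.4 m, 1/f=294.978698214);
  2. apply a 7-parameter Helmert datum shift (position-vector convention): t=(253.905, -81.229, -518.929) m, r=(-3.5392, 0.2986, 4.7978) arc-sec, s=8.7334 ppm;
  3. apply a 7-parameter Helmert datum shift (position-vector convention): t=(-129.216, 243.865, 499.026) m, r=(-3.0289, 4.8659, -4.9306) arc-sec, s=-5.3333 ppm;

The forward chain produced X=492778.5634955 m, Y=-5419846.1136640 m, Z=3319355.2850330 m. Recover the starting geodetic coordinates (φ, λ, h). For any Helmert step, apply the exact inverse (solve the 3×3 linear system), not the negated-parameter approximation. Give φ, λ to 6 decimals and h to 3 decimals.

start: X=492778.5635, Y=-5419846.1137, Z=3319355.2850 m
→ Helmert⁻¹: X=492961.6805, Y=-5420155.8370, Z=3318805.9964
→ Helmert⁻¹: X=492572.5939, Y=-5420095.6828, Z=3319203.6489
→ geod (Bowring, a=6378206.400): φ=31.55116000°, λ=-84.80728400°, h=2407.0960 m

φ=31.551160°, λ=-84.807284°, h=2407.096 m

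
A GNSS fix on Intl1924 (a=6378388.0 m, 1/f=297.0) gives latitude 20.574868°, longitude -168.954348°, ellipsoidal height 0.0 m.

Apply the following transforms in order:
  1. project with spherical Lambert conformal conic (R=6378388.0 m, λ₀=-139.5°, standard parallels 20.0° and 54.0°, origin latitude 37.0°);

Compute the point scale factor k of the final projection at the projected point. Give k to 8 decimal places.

start: φ=20.574868°, λ=-168.954348°, h=0.000 m
→ into lcc (λ₀=-139.5°): φ=20.57486800°, λ−λ₀=-29.45434800°
scale k = 0.99717620

0.99717620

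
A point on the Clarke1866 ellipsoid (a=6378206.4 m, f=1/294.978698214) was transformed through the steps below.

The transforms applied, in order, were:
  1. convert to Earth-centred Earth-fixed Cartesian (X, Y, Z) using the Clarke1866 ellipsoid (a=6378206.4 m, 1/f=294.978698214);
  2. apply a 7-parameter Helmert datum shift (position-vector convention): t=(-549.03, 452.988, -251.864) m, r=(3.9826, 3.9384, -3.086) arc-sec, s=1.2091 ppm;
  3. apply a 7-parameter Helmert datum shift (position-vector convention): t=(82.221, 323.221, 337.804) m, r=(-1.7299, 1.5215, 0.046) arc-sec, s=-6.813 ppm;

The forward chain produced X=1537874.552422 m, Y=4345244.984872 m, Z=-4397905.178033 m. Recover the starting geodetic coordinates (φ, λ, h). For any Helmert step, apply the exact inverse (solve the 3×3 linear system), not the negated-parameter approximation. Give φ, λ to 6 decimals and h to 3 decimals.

φ=-43.853682°, λ=70.500637°, h=2659.080 m

start: X=1537874.5524, Y=4345244.9849, Z=-4397905.1780 m
→ Helmert⁻¹: X=1537836.2207, Y=4344987.9101, Z=-4398225.1632
→ Helmert⁻¹: X=1538402.3670, Y=4344467.7678, Z=-4398022.4913
→ geod (Bowring, a=6378206.400): φ=-43.85368200°, λ=70.50063700°, h=2659.0800 m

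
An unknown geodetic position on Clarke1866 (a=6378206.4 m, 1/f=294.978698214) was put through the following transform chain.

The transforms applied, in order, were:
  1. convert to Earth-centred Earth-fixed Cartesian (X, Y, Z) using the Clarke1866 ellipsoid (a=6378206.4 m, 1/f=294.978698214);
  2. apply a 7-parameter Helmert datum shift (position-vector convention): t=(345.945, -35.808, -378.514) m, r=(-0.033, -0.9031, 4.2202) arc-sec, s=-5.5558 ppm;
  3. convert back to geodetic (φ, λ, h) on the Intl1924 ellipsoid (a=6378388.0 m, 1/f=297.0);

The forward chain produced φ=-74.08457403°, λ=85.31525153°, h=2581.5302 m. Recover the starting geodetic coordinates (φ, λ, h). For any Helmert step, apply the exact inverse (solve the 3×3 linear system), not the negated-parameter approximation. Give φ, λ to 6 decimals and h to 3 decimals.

φ=-74.084285°, λ=85.326303°, h=2572.007 m

start: φ=-74.084574°, λ=85.315252°, h=2581.530 m
→ ECEF (a=6378388.000, f=1/297.0): X=143356.1052, Y=1749376.2413, Z=-6114163.2606
→ Helmert⁻¹: X=143019.9796, Y=1749419.8207, Z=-6113819.0601
→ geod (Bowring, a=6378206.400): φ=-74.08428500°, λ=85.32630300°, h=2572.0070 m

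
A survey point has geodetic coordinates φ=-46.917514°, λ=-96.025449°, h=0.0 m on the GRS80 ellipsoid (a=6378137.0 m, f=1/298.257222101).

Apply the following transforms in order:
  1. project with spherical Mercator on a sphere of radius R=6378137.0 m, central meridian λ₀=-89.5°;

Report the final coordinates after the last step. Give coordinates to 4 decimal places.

start: φ=-46.917514°, λ=-96.025449°, h=0.000 m
→ merc (R=6378137.0, λ₀=-89.5°): E=-726409.6599, N=-5928620.6354

E=-726409.6599 m, N=-5928620.6354 m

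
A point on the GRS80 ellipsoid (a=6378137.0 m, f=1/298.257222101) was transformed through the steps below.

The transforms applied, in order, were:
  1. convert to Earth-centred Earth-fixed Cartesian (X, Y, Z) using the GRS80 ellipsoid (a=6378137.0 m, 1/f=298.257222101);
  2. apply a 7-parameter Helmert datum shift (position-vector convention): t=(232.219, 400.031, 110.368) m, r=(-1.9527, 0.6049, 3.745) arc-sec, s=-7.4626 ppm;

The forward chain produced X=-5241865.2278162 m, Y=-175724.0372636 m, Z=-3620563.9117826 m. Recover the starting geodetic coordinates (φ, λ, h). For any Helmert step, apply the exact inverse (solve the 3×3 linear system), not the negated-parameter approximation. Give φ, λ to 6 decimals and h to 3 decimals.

start: X=-5241865.2278, Y=-175724.0373, Z=-3620563.9118 m
→ Helmert⁻¹: X=-5242129.1440, Y=-175995.9279, Z=-3620718.3390
→ geod (Bowring, a=6378137.000): φ=-34.79767400°, λ=-178.07711000°, h=2209.0060 m

φ=-34.797674°, λ=-178.077110°, h=2209.006 m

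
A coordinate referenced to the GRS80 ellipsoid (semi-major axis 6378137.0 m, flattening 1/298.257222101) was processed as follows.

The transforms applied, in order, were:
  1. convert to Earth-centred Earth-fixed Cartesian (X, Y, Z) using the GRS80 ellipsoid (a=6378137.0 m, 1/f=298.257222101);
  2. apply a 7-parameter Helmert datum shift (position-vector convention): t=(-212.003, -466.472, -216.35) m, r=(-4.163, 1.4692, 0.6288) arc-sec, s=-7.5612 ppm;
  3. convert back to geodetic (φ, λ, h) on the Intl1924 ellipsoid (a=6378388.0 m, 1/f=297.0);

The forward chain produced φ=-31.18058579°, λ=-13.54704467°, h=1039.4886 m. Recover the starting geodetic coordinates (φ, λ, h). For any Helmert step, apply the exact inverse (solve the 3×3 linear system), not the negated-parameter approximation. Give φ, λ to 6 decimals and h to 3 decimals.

start: φ=-31.180586°, λ=-13.547045°, h=1039.489 m
→ ECEF (a=6378388.000, f=1/297.0): X=5310791.3261, Y=-1279621.0451, Z=-3283625.5538
→ Helmert⁻¹: X=5311062.9750, Y=-1279114.1673, Z=-3283422.0165
→ geod (Bowring, a=6378137.000): φ=-31.17760800°, λ=-13.54120900°, h=1285.0710 m

φ=-31.177608°, λ=-13.541209°, h=1285.071 m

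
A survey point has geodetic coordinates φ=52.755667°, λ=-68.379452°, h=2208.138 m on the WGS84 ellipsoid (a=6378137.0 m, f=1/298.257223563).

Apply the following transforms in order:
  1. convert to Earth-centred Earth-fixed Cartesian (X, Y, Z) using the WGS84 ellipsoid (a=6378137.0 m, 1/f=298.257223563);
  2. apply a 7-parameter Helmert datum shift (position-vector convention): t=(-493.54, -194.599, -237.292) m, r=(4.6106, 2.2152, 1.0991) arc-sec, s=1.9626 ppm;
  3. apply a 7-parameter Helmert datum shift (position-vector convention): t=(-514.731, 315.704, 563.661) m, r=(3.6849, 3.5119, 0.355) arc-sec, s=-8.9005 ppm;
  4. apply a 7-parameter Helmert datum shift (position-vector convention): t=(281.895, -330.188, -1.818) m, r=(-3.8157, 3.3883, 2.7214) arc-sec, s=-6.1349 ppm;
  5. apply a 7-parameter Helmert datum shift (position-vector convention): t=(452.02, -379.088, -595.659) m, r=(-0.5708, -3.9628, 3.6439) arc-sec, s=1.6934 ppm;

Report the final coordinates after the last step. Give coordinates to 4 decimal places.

X=1425792.5811 m, Y=-3598030.5677 m, Z=5055459.0842 m

start: φ=52.755667°, λ=-68.379452°, h=2208.138 m
→ ECEF (a=6378137.000, f=1/298.257223563): X=1425820.4799, Y=-3597441.5603, Z=5055891.5080
→ Helmert 7p (PV): X=1425403.2059, Y=-3597748.6356, Z=5055568.4128
→ Helmert 7p (PV): X=1424968.0563, Y=-3597488.7731, Z=5055998.5350
→ Helmert 7p (PV): X=1425371.7273, Y=-3597684.5598, Z=5056008.8409
→ Helmert 7p (PV): X=1425792.5811, Y=-3598030.5677, Z=5055459.0842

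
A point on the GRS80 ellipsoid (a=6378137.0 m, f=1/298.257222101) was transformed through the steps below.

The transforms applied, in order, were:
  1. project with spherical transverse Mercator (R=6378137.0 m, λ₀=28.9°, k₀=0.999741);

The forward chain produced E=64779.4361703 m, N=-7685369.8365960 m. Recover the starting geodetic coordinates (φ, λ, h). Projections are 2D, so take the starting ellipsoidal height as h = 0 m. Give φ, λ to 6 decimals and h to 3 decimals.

start: E=64779.4362, N=-7685369.8366 m
→ tm⁻¹: φ=-69.04901400°, λ=30.52802800°

φ=-69.049014°, λ=30.528028°, h=0.000 m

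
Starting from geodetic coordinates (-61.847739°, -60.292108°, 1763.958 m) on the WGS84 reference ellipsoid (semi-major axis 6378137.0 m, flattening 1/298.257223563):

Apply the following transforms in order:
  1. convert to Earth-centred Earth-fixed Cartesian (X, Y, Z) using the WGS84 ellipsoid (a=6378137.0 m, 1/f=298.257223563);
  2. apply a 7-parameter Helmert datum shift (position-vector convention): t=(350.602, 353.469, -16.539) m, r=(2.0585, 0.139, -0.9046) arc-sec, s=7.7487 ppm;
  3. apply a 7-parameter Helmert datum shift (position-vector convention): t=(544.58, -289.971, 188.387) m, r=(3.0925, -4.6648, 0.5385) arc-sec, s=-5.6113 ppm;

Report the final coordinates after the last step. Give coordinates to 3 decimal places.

X=1496673.159 m, Y=-2621130.841 m, Z=-5601957.078 m

start: φ=-61.847739°, λ=-60.292108°, h=1763.958 m
→ ECEF (a=6378137.000, f=1/298.257223563): X=1495656.5151, Y=-2621325.9808, Z=-5602084.3215
→ Helmert 7p (PV): X=1496003.4350, Y=-2620943.4745, Z=-5602171.4380
→ Helmert 7p (PV): X=1496673.1587, Y=-2621130.8408, Z=-5601957.0780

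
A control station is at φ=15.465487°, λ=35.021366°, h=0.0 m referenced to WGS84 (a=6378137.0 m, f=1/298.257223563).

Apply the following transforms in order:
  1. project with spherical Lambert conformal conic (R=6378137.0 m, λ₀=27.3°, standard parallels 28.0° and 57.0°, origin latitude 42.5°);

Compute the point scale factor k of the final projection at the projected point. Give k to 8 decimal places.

1.07647386

start: φ=15.465487°, λ=35.021366°, h=0.000 m
→ into lcc (λ₀=27.3°): φ=15.46548700°, λ−λ₀=7.72136600°
scale k = 1.07647386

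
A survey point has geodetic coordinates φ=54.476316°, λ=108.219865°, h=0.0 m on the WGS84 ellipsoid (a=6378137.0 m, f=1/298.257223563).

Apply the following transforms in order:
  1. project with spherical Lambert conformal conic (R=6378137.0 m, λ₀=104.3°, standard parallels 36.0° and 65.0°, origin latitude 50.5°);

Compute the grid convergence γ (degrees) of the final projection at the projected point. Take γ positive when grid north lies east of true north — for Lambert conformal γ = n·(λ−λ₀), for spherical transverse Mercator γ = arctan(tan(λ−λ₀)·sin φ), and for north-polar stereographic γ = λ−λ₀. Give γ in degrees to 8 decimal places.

3.05867782

start: φ=54.476316°, λ=108.219865°, h=0.000 m
→ into lcc (λ₀=104.3°): φ=54.47631600°, λ−λ₀=3.91986500°
convergence γ = 3.05867782°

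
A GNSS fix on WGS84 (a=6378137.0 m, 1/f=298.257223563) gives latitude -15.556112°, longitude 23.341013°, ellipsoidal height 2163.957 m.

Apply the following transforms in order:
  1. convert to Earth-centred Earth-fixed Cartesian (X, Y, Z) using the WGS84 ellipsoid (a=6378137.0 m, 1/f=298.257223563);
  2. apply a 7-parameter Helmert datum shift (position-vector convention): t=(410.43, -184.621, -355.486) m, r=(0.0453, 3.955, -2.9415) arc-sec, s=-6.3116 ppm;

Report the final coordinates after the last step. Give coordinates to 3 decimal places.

start: φ=-15.556112°, λ=23.341013°, h=2163.957 m
→ ECEF (a=6378137.000, f=1/298.257223563): X=5644920.5875, Y=2435878.5115, Z=-1700040.0952
→ Helmert 7p (PV): X=5645297.5294, Y=2435598.3890, Z=-1700492.5535

X=5645297.529 m, Y=2435598.389 m, Z=-1700492.553 m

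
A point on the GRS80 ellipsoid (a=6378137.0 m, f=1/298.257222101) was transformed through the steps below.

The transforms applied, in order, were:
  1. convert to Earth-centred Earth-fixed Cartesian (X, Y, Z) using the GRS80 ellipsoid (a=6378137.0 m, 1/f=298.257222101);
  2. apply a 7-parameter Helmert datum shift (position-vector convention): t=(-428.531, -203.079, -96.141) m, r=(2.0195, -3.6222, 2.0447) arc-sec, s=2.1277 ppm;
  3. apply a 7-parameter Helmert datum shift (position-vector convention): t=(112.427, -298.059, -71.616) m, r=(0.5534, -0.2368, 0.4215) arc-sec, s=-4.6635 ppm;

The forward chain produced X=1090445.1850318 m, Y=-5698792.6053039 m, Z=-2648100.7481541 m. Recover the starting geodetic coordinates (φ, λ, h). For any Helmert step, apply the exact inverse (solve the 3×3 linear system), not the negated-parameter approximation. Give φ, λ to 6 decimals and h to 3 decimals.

start: X=1090445.1850, Y=-5698792.6053, Z=-2648100.7482 m
→ Helmert⁻¹: X=1090323.1579, Y=-5698530.4540, Z=-2648027.4441
→ Helmert⁻¹: X=1090646.3811, Y=-5698351.9872, Z=-2647889.0304
→ geod (Bowring, a=6378137.000): φ=-24.67719200°, λ=-79.16481000°, h=3028.3630 m

φ=-24.677192°, λ=-79.164810°, h=3028.363 m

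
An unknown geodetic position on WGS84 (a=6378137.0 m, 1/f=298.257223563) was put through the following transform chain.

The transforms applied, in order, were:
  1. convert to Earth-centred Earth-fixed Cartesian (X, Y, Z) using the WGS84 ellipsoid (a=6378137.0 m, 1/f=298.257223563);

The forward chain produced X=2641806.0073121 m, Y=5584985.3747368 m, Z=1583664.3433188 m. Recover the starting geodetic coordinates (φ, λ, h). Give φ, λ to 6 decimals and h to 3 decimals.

φ=14.469767°, λ=64.684946°, h=1211.928 m

start: X=2641806.0073, Y=5584985.3747, Z=1583664.3433 m
→ geod (Bowring, a=6378137.000): φ=14.46976700°, λ=64.68494600°, h=1211.9280 m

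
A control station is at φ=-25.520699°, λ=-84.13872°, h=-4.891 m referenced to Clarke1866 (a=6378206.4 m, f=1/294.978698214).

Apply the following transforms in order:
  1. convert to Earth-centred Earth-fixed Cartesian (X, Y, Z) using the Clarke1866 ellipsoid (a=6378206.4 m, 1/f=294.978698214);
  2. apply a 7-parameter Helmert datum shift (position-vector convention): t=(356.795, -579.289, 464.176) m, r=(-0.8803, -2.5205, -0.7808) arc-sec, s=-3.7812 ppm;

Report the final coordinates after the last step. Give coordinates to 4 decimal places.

X=588527.9002 m, Y=-5729958.8938 m, Z=-2730576.1193 m

start: φ=-25.520699°, λ=-84.138720°, h=-4.891 m
→ ECEF (a=6378206.400, f=1/294.978698214): X=588161.6443, Y=-5729387.3866, Z=-2731082.2611
→ Helmert 7p (PV): X=588527.9002, Y=-5729958.8938, Z=-2730576.1193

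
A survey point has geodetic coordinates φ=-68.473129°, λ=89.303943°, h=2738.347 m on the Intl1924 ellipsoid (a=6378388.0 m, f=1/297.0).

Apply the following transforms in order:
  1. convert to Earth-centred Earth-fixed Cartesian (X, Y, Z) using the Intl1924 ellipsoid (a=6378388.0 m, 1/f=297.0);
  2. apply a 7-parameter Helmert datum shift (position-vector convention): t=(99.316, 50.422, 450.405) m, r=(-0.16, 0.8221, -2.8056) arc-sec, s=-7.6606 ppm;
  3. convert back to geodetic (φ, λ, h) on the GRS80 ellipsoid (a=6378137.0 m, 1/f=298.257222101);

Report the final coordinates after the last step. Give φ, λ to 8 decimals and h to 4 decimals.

start: φ=-68.473129°, λ=89.303943°, h=2738.347 m
→ ECEF (a=6378388.000, f=1/297.0): X=28527.7409, Y=2348139.2214, Z=-5913343.9780
→ Helmert 7p (PV): X=28635.2090, Y=2348166.6803, Z=-5912850.2084
→ geod (Bowring, a=6378137.000): φ=-68.47070511°, λ=89.30132928°, h=2461.5504 m

φ=-68.47070511°, λ=89.30132928°, h=2461.5504 m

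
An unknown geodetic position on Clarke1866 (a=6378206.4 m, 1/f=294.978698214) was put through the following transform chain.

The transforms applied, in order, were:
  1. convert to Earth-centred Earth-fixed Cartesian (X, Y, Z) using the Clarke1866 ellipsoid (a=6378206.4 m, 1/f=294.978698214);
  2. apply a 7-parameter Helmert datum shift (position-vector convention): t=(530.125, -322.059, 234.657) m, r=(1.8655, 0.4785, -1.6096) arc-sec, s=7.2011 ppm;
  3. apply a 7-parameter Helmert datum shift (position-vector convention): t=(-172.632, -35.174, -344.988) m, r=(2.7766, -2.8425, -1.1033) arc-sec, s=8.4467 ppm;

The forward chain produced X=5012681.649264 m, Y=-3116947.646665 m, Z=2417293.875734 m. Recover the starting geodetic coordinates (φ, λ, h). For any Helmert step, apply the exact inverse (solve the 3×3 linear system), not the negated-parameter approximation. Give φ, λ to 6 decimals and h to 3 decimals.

start: X=5012681.6493, Y=-3116947.6467, Z=2417293.8757 m
→ Helmert⁻¹: X=5012861.9277, Y=-3116826.7877, Z=2417591.3181
→ Helmert⁻¹: X=5012314.4199, Y=-3116421.3094, Z=2417379.0669
→ geod (Bowring, a=6378206.400): φ=22.40958000°, λ=-31.87140500°, h=2930.2130 m

φ=22.409580°, λ=-31.871405°, h=2930.213 m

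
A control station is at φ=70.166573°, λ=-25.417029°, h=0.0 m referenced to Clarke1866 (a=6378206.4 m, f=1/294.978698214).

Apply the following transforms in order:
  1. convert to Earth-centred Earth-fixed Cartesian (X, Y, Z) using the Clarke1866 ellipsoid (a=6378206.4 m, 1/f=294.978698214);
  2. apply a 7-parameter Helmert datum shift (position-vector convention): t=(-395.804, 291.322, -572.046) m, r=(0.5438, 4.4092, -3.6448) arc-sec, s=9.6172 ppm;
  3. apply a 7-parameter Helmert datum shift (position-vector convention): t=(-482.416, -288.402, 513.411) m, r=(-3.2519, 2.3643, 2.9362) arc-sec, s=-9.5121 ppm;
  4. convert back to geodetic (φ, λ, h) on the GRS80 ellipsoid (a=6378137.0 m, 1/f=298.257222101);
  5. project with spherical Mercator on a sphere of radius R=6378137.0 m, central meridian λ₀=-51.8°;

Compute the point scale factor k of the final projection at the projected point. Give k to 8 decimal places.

2.94789927

start: φ=70.166573°, λ=-25.417029°, h=0.000 m
→ ECEF (a=6378206.400, f=1/294.978698214): X=1960458.6417, Y=-931608.3516, Z=5977186.1712
→ Helmert 7p (PV): X=1960193.0017, Y=-931376.3902, Z=5976627.2449
→ Helmert 7p (PV): X=1959773.7044, Y=-931533.8050, Z=5977076.0209
→ geod (Bowring, a=6378137.000): φ=70.17035942°, λ=-25.42301355°, h=-465.3954 m
→ into merc (λ₀=-51.8°): φ=70.17035942°, λ−λ₀=26.37698645°
scale k = 2.94789927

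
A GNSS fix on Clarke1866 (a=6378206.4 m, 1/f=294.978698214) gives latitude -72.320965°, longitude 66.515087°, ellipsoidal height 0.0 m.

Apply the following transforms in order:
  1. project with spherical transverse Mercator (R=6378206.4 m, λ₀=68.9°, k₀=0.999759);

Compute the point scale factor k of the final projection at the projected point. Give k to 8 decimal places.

0.99983884

start: φ=-72.320965°, λ=66.515087°, h=0.000 m
→ into tm (λ₀=68.9°): φ=-72.32096500°, λ−λ₀=-2.38491300°
scale k = 0.99983884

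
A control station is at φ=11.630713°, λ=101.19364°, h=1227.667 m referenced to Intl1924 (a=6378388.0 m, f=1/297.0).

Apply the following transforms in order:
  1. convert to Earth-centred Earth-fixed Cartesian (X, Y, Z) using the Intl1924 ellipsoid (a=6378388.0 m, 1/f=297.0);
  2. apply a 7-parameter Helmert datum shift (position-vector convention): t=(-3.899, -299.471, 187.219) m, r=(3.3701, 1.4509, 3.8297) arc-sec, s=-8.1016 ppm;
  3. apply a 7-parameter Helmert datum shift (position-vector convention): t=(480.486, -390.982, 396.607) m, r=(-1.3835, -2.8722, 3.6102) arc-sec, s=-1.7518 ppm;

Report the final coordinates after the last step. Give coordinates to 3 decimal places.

X=-1212924.333 m, Y=6129786.186 m, Z=1278301.331 m

start: φ=11.630713°, λ=101.193640°, h=1227.667 m
→ ECEF (a=6378388.000, f=1/297.0): X=-1213182.9454, Y=6130593.1093, Z=1277679.4081
→ Helmert 7p (PV): X=-1213281.8536, Y=6130200.5703, Z=1277964.9747
→ Helmert 7p (PV): X=-1212924.3327, Y=6129786.1855, Z=1278301.3306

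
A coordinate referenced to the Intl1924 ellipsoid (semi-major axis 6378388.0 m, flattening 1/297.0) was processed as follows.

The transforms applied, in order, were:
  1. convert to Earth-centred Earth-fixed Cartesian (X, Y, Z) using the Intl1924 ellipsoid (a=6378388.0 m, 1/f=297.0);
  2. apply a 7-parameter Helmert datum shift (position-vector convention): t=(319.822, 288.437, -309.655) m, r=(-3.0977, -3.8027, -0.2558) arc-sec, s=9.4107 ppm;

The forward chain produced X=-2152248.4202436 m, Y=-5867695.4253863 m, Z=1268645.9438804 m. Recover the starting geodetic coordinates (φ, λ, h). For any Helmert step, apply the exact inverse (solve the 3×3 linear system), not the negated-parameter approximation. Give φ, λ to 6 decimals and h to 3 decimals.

φ=11.551453°, λ=-110.144355°, h=261.098 m

start: X=-2152248.4202, Y=-5867695.4254, Z=1268645.9439 m
→ Helmert⁻¹: X=-2152517.3147, Y=-5867950.3669, Z=1268895.2158
→ geod (Bowring, a=6378388.000): φ=11.55145300°, λ=-110.14435500°, h=261.0980 m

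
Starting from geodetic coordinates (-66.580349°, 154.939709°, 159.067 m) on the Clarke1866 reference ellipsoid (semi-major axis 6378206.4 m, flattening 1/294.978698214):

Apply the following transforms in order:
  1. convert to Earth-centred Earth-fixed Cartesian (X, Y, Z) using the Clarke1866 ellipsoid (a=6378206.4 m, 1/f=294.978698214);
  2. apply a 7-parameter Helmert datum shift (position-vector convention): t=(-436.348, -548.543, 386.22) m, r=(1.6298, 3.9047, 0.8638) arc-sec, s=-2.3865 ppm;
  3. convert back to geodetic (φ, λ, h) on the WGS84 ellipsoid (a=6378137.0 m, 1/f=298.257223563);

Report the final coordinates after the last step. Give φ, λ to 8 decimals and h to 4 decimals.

φ=-66.57490238°, λ=154.95542374°, h=-276.8369 m

start: φ=-66.580349°, λ=154.939709°, h=159.067 m
→ ECEF (a=6378206.400, f=1/294.978698214): X=-2303080.5865, Y=1076896.0096, Z=-5829926.7075
→ Helmert 7p (PV): X=-2303626.3113, Y=1076381.3168, Z=-5829474.4669
→ geod (Bowring, a=6378137.000): φ=-66.57490238°, λ=154.95542374°, h=-276.8369 m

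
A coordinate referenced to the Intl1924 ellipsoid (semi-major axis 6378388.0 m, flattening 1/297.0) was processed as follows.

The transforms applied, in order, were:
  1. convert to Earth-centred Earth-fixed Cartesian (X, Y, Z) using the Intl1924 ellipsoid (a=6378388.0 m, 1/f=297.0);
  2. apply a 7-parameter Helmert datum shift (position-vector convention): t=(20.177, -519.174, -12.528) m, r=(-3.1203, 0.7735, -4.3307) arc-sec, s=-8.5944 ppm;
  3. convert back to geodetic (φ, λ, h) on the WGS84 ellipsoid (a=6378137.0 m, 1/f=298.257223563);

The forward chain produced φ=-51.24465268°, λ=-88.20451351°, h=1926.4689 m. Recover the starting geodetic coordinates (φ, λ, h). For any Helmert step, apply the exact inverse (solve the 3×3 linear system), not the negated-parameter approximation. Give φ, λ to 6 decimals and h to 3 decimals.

start: φ=-51.244653°, λ=-88.204514°, h=1926.469 m
→ ECEF (a=6378137.000, f=1/298.257223563): X=125392.2549, Y=-4000083.0659, Z=-4952130.4116
→ Helmert⁻¹: X=125475.6997, Y=-3999520.7162, Z=-4952220.4772
→ geod (Bowring, a=6378388.000): φ=-51.24988200°, λ=-88.20306700°, h=1451.0030 m

φ=-51.249882°, λ=-88.203067°, h=1451.003 m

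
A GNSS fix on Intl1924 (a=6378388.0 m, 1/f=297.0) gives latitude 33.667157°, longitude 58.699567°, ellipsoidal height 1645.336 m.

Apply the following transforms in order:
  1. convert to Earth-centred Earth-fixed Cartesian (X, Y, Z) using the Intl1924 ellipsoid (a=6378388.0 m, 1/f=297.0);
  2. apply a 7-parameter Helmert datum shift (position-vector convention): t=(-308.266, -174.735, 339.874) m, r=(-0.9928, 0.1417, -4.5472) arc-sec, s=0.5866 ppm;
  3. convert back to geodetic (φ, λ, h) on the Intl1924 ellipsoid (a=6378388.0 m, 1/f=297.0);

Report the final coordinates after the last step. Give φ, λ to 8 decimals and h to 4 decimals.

φ=33.67099597°, λ=58.70023717°, h=1579.8648 m

start: φ=33.667157°, λ=58.699567°, h=1645.336 m
→ ECEF (a=6378388.000, f=1/297.0): X=2761494.3401, Y=4541782.9666, Z=3516745.4060
→ Helmert 7p (PV): X=2761290.2356, Y=4541566.9444, Z=3517063.5851
→ geod (Bowring, a=6378388.000): φ=33.67099597°, λ=58.70023717°, h=1579.8648 m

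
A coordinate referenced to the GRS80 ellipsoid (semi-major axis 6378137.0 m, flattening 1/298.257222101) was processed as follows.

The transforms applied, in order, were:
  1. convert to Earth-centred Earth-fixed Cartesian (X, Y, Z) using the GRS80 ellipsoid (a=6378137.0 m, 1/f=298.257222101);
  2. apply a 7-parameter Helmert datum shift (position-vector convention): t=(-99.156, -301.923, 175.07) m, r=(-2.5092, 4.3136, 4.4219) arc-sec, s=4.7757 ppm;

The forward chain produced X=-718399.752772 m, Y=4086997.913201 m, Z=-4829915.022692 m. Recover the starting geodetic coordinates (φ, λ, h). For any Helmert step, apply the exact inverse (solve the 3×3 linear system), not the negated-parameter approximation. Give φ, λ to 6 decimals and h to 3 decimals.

φ=-49.520939°, λ=99.964617°, h=2186.784 m

start: X=-718399.7528, Y=4086997.9132, Z=-4829915.0227 m
→ Helmert⁻¹: X=-718108.5317, Y=4087354.4684, Z=-4830032.3210
→ geod (Bowring, a=6378137.000): φ=-49.52093900°, λ=99.96461700°, h=2186.7840 m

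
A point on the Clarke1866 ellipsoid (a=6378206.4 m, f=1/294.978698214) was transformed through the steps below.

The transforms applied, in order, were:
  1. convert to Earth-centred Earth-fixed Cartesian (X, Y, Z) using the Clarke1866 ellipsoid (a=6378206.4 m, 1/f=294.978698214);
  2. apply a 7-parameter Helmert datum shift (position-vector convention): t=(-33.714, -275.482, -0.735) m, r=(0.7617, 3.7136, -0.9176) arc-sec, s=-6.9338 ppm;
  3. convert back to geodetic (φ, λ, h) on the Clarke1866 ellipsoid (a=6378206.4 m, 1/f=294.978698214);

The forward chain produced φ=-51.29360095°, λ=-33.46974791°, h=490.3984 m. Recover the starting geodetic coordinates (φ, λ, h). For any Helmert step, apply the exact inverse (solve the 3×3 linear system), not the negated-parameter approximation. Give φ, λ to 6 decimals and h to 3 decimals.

φ=-51.293488°, λ=-33.465446°, h=456.188 m

start: φ=-51.293601°, λ=-33.469748°, h=490.398 m
→ ECEF (a=6378206.400, f=1/294.978698214): X=3334234.9812, Y=-2204351.1556, Z=-4954213.8799
→ Helmert⁻¹: X=3334390.8150, Y=-2204094.4177, Z=-4954179.3248
→ geod (Bowring, a=6378206.400): φ=-51.29348800°, λ=-33.46544600°, h=456.1880 m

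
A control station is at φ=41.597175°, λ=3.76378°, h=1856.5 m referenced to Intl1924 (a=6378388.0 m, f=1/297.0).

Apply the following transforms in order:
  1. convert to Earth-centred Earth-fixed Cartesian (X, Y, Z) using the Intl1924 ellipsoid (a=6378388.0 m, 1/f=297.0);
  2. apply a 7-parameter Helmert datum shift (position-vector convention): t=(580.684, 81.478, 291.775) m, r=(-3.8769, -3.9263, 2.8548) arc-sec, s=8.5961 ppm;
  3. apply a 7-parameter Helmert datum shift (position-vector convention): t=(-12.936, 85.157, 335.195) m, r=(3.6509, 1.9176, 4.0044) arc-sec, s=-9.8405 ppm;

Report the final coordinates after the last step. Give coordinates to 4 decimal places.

start: φ=41.597175°, λ=3.763780°, h=1856.500 m
→ ECEF (a=6378388.000, f=1/297.0): X=4768119.6849, Y=313670.7830, Z=4213554.0835
→ Helmert 7p (PV): X=4768656.8080, Y=313900.1485, Z=4213966.9459
→ Helmert 7p (PV): X=4768630.0281, Y=314000.2070, Z=4214221.8966

X=4768630.0281 m, Y=314000.2070 m, Z=4214221.8966 m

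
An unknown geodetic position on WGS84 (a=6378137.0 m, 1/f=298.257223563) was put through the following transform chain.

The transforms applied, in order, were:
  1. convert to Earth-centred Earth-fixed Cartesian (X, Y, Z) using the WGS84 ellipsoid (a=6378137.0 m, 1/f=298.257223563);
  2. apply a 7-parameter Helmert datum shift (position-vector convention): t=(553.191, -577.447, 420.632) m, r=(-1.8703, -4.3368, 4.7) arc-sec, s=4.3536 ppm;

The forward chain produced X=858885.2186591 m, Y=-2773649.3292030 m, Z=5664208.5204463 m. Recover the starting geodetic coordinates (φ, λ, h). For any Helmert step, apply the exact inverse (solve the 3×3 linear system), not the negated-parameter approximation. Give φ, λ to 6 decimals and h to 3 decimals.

φ=63.018398°, λ=-72.800814°, h=3154.590 m

start: X=858885.2187, Y=-2773649.3292, Z=5664208.5204 m
→ Helmert⁻¹: X=858384.1836, Y=-2773130.7244, Z=5663720.0375
→ geod (Bowring, a=6378137.000): φ=63.01839800°, λ=-72.80081400°, h=3154.5900 m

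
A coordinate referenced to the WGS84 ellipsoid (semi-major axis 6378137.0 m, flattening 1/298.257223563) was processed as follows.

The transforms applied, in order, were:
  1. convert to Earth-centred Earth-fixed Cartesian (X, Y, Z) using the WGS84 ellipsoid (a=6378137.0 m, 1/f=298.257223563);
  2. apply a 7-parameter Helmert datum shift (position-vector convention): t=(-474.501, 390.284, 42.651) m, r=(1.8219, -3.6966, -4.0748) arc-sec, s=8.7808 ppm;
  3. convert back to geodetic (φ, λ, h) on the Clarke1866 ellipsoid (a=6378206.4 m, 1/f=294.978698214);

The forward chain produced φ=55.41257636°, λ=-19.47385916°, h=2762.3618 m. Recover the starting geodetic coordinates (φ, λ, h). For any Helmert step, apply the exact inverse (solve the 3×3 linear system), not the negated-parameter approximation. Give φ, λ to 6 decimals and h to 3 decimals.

φ=55.405296°, λ=-19.474857°, h=2907.243 m

start: φ=55.412576°, λ=-19.473859°, h=2762.362 m
→ ECEF (a=6378206.400, f=1/294.978698214): X=3422882.1125, Y=-1210348.9098, Z=5229665.0738
→ Helmert⁻¹: X=3423444.1915, Y=-1210614.7404, Z=5229525.8424
→ geod (Bowring, a=6378137.000): φ=55.40529600°, λ=-19.47485700°, h=2907.2430 m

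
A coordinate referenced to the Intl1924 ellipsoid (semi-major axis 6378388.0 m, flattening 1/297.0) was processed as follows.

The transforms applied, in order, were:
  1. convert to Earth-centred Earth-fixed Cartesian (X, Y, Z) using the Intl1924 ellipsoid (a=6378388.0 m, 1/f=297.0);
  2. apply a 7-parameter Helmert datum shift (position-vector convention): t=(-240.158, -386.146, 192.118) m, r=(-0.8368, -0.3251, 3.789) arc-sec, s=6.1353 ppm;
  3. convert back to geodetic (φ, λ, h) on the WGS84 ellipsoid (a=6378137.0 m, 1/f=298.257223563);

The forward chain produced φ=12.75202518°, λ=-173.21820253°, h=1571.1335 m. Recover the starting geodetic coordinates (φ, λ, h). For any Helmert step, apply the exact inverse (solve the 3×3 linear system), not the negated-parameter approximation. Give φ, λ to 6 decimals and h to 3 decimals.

φ=12.751316°, λ=-173.222470°, h=965.981 m

start: φ=12.752025°, λ=-173.218203°, h=1571.133 m
→ ECEF (a=6378137.000, f=1/298.257223563): X=-6179819.9085, Y=-734907.7779, Z=1399008.5363
→ Helmert⁻¹: X=-6179553.1232, Y=-734409.2844, Z=1398814.5965
→ geod (Bowring, a=6378388.000): φ=12.75131600°, λ=-173.22247000°, h=965.9810 m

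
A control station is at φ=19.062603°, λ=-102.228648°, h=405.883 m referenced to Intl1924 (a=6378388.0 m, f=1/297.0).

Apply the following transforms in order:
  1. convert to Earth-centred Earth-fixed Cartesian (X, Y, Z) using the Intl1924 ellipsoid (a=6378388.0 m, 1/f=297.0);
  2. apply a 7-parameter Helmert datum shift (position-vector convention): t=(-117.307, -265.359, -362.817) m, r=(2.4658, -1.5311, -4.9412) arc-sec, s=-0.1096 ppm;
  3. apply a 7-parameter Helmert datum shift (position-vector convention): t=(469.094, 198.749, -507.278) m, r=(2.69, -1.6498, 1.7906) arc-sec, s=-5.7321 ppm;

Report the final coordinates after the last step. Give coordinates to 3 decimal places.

start: φ=19.062603°, λ=-102.228648°, h=405.883 m
→ ECEF (a=6378388.000, f=1/297.0): X=-1277480.5885, Y=-5894311.7998, Z=2070058.5594
→ Helmert 7p (PV): X=-1277754.3234, Y=-5894570.6565, Z=2069615.5690
→ Helmert 7p (PV): X=-1277243.2879, Y=-5894376.2022, Z=2069009.3343

X=-1277243.288 m, Y=-5894376.202 m, Z=2069009.334 m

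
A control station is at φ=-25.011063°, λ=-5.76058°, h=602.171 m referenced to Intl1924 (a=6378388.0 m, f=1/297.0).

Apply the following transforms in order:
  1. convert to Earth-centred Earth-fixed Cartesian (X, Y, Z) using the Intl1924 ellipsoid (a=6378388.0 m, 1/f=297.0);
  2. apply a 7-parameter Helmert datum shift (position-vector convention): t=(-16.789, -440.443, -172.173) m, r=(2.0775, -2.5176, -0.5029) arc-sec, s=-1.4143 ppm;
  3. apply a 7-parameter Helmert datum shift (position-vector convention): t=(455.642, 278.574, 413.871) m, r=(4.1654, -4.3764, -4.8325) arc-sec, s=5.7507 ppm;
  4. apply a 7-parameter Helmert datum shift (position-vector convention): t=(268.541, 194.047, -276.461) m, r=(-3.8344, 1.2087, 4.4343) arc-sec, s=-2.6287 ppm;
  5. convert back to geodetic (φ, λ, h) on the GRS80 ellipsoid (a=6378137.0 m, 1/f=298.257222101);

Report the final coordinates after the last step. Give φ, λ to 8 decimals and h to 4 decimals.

φ=-25.00653277°, λ=-5.75942792°, h=1496.9524 m

start: φ=-25.011063°, λ=-5.760580°, h=602.171 m
→ ECEF (a=6378388.000, f=1/297.0): X=5755073.4117, Y=-580578.9236, Z=-2680475.5924
→ Helmert 7p (PV): X=5755079.7847, Y=-581005.5794, Z=-2680579.5775
→ Helmert 7p (PV): X=5755611.7854, Y=-580811.0478, Z=-2680070.7464
→ Helmert 7p (PV): X=5755861.9779, Y=-580541.5613, Z=-2680363.0927
→ geod (Bowring, a=6378137.000): φ=-25.00653277°, λ=-5.75942792°, h=1496.9524 m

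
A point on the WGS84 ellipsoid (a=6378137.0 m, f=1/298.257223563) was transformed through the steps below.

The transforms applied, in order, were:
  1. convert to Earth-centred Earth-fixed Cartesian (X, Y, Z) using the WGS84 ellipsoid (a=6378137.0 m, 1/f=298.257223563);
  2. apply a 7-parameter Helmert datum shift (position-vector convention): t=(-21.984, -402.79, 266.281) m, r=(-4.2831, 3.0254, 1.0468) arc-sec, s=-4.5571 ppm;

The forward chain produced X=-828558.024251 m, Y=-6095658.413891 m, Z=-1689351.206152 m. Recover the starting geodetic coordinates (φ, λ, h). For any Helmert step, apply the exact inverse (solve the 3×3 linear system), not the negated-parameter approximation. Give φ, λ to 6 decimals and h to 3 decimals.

φ=-15.458831°, λ=-97.740952°, h=2539.046 m

start: X=-828558.0243, Y=-6095658.4139, Z=-1689351.2062 m
→ Helmert⁻¹: X=-828545.9648, Y=-6095244.1078, Z=-1689763.9078
→ geod (Bowring, a=6378137.000): φ=-15.45883100°, λ=-97.74095200°, h=2539.0460 m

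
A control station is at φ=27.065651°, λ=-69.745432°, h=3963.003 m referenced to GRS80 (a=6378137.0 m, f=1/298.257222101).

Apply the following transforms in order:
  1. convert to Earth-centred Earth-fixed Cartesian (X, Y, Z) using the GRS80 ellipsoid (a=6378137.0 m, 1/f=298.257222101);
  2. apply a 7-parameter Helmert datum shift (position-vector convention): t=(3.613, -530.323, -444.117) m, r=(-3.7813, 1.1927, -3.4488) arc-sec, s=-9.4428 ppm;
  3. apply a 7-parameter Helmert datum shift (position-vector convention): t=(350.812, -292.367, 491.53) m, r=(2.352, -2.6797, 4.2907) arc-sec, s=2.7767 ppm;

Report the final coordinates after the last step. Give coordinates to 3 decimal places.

start: φ=27.065651°, λ=-69.745432°, h=3963.003 m
→ ECEF (a=6378137.000, f=1/298.257222101): X=1968830.8424, Y=-5335439.5178, Z=2886498.4277
→ Helmert 7p (PV): X=1968743.3457, Y=-5335899.4628, Z=2886113.4794
→ Helmert 7p (PV): X=1969173.1263, Y=-5336198.6022, Z=2886577.7559

X=1969173.126 m, Y=-5336198.602 m, Z=2886577.756 m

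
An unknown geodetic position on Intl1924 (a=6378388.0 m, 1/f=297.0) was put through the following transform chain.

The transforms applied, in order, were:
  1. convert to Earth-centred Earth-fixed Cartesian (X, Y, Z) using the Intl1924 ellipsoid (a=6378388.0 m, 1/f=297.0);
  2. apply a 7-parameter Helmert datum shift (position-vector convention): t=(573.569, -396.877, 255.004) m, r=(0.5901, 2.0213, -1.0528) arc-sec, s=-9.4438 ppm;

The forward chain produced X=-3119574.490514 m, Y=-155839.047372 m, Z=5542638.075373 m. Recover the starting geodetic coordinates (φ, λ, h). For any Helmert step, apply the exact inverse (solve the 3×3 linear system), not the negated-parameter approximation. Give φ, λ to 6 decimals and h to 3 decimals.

start: X=-3119574.4905, Y=-155839.0474, Z=5542638.0754 m
→ Helmert⁻¹: X=-3120231.0455, Y=-155443.7082, Z=5542405.2809
→ geod (Bowring, a=6378388.000): φ=60.75627400°, λ=-177.14799600°, h=182.4690 m

φ=60.756274°, λ=-177.147996°, h=182.469 m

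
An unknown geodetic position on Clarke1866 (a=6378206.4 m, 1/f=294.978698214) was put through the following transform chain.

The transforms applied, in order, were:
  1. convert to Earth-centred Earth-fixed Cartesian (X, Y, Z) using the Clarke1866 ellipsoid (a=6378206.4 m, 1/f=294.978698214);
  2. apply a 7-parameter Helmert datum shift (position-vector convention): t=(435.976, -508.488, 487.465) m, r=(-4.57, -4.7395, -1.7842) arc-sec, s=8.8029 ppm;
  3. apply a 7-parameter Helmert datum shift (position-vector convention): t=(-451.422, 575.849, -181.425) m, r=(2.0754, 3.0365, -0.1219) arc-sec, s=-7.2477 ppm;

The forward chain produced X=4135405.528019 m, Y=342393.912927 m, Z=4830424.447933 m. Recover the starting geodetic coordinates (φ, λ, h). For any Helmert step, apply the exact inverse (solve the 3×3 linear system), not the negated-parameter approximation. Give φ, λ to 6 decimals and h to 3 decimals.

φ=49.525820°, λ=4.731786°, h=2055.909 m

start: X=4135405.5280, Y=342393.9129, Z=4830424.4479 m
→ Helmert⁻¹: X=4135815.6092, Y=341871.5912, Z=4830698.3290
→ Helmert⁻¹: X=4135451.2535, Y=342305.8219, Z=4830080.9053
→ geod (Bowring, a=6378206.400): φ=49.52582000°, λ=4.73178600°, h=2055.9090 m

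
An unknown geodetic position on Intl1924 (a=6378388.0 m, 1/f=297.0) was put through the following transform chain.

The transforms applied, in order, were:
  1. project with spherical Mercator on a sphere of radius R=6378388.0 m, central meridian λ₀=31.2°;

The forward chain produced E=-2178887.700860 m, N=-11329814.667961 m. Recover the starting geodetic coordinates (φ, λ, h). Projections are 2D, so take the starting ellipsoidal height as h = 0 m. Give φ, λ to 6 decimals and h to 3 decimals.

φ=-70.785629°, λ=11.627489°, h=0.000 m

start: E=-2178887.7009, N=-11329814.6680 m
→ merc⁻¹: φ=-70.78562900°, λ=11.62748900°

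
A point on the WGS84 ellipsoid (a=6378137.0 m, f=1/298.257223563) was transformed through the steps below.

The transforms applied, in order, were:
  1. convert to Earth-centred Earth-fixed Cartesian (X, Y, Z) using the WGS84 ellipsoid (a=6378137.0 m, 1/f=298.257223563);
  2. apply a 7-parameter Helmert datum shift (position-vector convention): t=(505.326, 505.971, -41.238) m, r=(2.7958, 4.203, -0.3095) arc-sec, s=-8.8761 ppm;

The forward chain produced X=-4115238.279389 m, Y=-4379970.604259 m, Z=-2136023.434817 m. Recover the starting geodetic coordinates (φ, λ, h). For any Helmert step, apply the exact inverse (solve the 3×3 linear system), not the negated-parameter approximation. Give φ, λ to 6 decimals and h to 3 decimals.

φ=-19.685412°, λ=-133.214726°, h=3226.237 m

start: X=-4115238.2794, Y=-4379970.6043, Z=-2136023.4348 m
→ Helmert⁻¹: X=-4115730.0393, Y=-4380550.5854, Z=-2136025.6454
→ geod (Bowring, a=6378137.000): φ=-19.68541200°, λ=-133.21472600°, h=3226.2370 m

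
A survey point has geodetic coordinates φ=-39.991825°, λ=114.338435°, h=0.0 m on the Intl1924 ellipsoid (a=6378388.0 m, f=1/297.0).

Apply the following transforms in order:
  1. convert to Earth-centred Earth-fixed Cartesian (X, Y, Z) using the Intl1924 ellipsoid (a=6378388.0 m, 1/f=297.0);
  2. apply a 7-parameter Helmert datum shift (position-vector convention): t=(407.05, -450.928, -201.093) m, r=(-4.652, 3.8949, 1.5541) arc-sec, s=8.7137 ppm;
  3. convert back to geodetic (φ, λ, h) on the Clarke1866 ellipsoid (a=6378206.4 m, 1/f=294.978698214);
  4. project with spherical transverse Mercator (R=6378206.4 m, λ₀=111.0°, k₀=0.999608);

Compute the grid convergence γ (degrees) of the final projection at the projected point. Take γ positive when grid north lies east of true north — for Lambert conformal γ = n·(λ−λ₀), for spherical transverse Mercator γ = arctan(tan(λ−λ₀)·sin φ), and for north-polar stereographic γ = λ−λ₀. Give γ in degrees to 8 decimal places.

start: φ=-39.991825°, λ=114.338435°, h=0.000 m
→ ECEF (a=6378388.000, f=1/297.0): X=-2016741.9217, Y=4458611.2362, Z=-4077358.3997
→ Helmert 7p (PV): X=-2016463.0321, Y=4458092.0043, Z=-4077657.4974
→ geod (Bowring, a=6378206.400): φ=-39.99859138°, λ=114.33796526°, h=-16.2300 m
→ into tm (λ₀=111.0°): φ=-39.99859138°, λ−λ₀=3.33796526°
convergence γ = -2.14696507°

-2.14696507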